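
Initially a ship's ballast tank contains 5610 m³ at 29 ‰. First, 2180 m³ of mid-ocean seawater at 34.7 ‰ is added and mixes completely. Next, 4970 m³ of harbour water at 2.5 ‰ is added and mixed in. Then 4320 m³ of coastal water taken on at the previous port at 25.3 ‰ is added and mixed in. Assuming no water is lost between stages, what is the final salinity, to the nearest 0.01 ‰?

21.08 ‰

By conservation of dissolved salt,
Initial salt = 5,610×29 = 162,690
After stage 1: salt = 162,690 + 2,180×34.7 = 238,336; volume = 7,790 m³; S = 30.595 ‰
After stage 2: salt = 238,336 + 4,970×2.5 = 250,761; volume = 12,760 m³; S = 19.652 ‰
After stage 3: salt = 250,761 + 4,320×25.3 = 360,057; volume = 17,080 m³
S = 360,057 / 17,080 = 21.0806 ‰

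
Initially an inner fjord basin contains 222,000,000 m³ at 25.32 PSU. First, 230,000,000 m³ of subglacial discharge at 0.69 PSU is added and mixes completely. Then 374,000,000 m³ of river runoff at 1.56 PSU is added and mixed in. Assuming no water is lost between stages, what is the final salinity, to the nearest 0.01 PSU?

Salt balance:
Initial salt = 222,000,000×25.32 = 5,621,040,000
After stage 1: salt = 5,621,040,000 + 230,000,000×0.69 = 5,779,740,000; volume = 452,000,000 m³; S = 12.787 PSU
After stage 2: salt = 5,779,740,000 + 374,000,000×1.56 = 6,363,180,000; volume = 826,000,000 m³
S = 6,363,180,000 / 826,000,000 = 7.7036 PSU

7.70 PSU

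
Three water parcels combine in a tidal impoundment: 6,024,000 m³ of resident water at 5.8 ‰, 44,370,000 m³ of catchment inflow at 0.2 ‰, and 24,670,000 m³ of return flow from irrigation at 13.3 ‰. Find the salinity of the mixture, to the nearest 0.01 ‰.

By conservation of dissolved salt,
salt = 6,024,000×5.8 + 44,370,000×0.2 + 24,670,000×13.3 = 34,939,200 + 8,874,000 + 328,111,000 = 371,924,200
volume = 6,024,000 + 44,370,000 + 24,670,000 = 75,064,000 m³
S = 371,924,200 / 75,064,000 = 4.9548 ‰

4.95 ‰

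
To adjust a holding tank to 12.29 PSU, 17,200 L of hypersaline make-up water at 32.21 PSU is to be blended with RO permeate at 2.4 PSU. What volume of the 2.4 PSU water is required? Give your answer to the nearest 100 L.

34600 L

Salt balance: 17,200×32.21 + V×2.4 = (17,200+V)×12.29
554,012 + 2.4V = 211,388 + 12.29V
342,624 = 9.89V
V = 34,643.48 L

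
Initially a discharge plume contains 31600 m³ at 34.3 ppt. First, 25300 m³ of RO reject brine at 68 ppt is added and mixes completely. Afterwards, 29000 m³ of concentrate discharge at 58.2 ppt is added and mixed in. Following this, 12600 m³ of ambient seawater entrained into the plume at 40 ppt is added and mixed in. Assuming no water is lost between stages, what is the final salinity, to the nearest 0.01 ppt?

Weighted by volume,
Initial salt = 31,600×34.3 = 1,083,880
After stage 1: salt = 1,083,880 + 25,300×68 = 2,804,280; volume = 56,900 m³; S = 49.284 ppt
After stage 2: salt = 2,804,280 + 29,000×58.2 = 4,492,080; volume = 85,900 m³; S = 52.294 ppt
After stage 3: salt = 4,492,080 + 12,600×40 = 4,996,080; volume = 98,500 m³
S = 4,996,080 / 98,500 = 50.7216 ppt

50.72 ppt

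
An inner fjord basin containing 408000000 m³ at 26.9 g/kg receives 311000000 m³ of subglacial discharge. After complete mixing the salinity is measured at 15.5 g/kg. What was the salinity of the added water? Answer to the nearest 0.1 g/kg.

Salt balance: 408,000,000×26.9 + 311,000,000×S = 719,000,000×15.5
10,975,200,000 + 311,000,000·S = 11,144,500,000
S = (11,144,500,000 − 10,975,200,000) / 311,000,000 = 0.5444 g/kg

0.5 g/kg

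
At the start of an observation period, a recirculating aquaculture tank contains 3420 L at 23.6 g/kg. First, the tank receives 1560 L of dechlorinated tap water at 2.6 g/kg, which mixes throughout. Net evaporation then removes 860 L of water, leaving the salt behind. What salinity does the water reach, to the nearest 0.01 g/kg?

After mixing: salt = 3,420×23.6 + 1,560×2.6 = 84,768; volume = 4,980 L
After evaporation: salt unchanged = 84,768; volume = 4,980 − 860 = 4,120 L
S = 84,768 / 4,120 = 20.5748 g/kg

20.57 g/kg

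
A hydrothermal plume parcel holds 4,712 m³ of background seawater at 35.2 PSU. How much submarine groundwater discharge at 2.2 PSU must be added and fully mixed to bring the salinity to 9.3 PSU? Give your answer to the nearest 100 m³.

17200 m³

Salt balance: 4,712×35.2 + V×2.2 = (4,712+V)×9.3
165,862.4 + 2.2V = 43,821.6 + 9.3V
122,040.8 = 7.1V
V = 17,188.85 m³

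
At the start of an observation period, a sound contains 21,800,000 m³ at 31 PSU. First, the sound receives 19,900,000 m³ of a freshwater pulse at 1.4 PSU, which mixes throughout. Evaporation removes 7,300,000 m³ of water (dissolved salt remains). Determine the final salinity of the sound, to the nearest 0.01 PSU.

20.46 PSU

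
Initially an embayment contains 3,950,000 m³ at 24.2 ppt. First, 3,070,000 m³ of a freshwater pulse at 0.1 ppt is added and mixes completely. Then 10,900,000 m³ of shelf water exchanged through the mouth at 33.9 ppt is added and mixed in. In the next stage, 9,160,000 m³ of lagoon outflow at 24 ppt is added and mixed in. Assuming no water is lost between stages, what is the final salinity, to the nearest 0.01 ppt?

25.30 ppt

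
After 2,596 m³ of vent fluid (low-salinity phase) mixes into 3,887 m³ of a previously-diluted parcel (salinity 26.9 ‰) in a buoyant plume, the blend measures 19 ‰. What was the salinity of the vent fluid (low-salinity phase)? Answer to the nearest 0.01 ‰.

Salt balance: 3,887×26.9 + 2,596×S = 6,483×19
104,560.3 + 2,596·S = 123,177
S = (123,177 − 104,560.3) / 2,596 = 7.1713 ‰

7.17 ‰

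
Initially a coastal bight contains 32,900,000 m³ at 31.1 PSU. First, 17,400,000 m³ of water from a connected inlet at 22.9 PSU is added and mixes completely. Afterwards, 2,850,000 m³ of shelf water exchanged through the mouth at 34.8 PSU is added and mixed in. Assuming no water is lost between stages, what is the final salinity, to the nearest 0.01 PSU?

By conservation of dissolved salt,
Initial salt = 32,900,000×31.1 = 1,023,190,000
After stage 1: salt = 1,023,190,000 + 17,400,000×22.9 = 1,421,650,000; volume = 50,300,000 m³; S = 28.263 PSU
After stage 2: salt = 1,421,650,000 + 2,850,000×34.8 = 1,520,830,000; volume = 53,150,000 m³
S = 1,520,830,000 / 53,150,000 = 28.6139 PSU

28.61 PSU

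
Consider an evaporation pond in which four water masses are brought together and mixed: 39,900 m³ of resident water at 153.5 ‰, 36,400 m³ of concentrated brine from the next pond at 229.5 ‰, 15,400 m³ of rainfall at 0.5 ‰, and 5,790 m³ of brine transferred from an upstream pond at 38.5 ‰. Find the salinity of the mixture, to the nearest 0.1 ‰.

Mass of salt is conserved:
salt = 39,900×153.5 + 36,400×229.5 + 15,400×0.5 + 5,790×38.5 = 6,124,650 + 8,353,800 + 7,700 + 222,915 = 14,709,065
volume = 39,900 + 36,400 + 15,400 + 5,790 = 97,490 m³
S = 14,709,065 / 97,490 = 150.878 ‰

150.9 ‰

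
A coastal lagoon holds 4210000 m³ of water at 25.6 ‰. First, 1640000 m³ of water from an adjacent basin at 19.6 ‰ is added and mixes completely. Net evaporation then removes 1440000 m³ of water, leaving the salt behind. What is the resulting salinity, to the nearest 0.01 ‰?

After mixing: salt = 4,210,000×25.6 + 1,640,000×19.6 = 139,920,000; volume = 5,850,000 m³
After evaporation: salt unchanged = 139,920,000; volume = 5,850,000 − 1,440,000 = 4,410,000 m³
S = 139,920,000 / 4,410,000 = 31.7279 ‰

31.73 ‰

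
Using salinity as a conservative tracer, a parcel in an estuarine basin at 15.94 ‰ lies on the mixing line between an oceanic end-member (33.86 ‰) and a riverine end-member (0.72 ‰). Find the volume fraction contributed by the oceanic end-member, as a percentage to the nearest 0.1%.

45.9%

Let g be the oceanic fraction. Salt balance per unit volume:
g×33.86 + (1−g)×0.72 = 15.94
g = (15.94 − 0.72) / (33.86 − 0.72) = 15.22/33.14 = 0.4593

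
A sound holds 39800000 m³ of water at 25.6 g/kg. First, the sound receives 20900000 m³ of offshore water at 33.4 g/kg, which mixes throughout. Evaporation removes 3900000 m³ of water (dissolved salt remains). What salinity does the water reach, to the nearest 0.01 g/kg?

30.23 g/kg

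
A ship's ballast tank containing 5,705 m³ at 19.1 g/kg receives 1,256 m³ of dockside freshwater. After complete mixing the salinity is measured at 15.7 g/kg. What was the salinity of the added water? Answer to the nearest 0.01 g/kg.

0.26 g/kg

Salt balance: 5,705×19.1 + 1,256×S = 6,961×15.7
108,965.5 + 1,256·S = 109,287.7
S = (109,287.7 − 108,965.5) / 1,256 = 0.2565 g/kg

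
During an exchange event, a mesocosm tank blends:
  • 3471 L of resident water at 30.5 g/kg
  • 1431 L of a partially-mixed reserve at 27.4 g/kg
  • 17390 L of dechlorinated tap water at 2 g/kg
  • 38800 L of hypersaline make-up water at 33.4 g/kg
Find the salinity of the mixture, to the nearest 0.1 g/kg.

24.2 g/kg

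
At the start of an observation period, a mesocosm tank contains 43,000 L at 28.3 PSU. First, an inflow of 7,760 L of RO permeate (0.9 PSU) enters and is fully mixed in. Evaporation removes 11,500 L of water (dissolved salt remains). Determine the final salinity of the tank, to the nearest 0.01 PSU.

31.17 PSU

After mixing: salt = 43,000×28.3 + 7,760×0.9 = 1,223,884; volume = 50,760 L
After evaporation: salt unchanged = 1,223,884; volume = 50,760 − 11,500 = 39,260 L
S = 1,223,884 / 39,260 = 31.1738 PSU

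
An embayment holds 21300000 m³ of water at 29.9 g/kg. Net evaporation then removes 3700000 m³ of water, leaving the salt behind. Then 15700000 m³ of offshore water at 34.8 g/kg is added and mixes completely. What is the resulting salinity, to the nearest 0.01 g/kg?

After evaporation: salt = 21,300,000×29.9 = 636,870,000; volume = 21,300,000 − 3,700,000 = 17,600,000 m³
After mixing: salt = 636,870,000 + 15,700,000×34.8 = 1,183,230,000; volume = 17,600,000 + 15,700,000 = 33,300,000 m³
S = 1,183,230,000 / 33,300,000 = 35.5324 g/kg

35.53 g/kg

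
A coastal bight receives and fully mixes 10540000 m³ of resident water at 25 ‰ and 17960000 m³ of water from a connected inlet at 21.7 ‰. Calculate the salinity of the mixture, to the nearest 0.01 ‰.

22.92 ‰

Mass of salt is conserved:
salt = 10,540,000×25 + 17,960,000×21.7 = 263,500,000 + 389,732,000 = 653,232,000
volume = 10,540,000 + 17,960,000 = 28,500,000 m³
S = 653,232,000 / 28,500,000 = 22.9204 ‰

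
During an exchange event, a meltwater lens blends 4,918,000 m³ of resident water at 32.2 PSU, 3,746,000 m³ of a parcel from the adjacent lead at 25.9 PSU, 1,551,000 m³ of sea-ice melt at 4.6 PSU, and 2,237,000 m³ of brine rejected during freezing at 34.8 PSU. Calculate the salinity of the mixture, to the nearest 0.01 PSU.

27.33 PSU

Salt balance:
salt = 4,918,000×32.2 + 3,746,000×25.9 + 1,551,000×4.6 + 2,237,000×34.8 = 158,359,600 + 97,021,400 + 7,134,600 + 77,847,600 = 340,363,200
volume = 4,918,000 + 3,746,000 + 1,551,000 + 2,237,000 = 12,452,000 m³
S = 340,363,200 / 12,452,000 = 27.334 PSU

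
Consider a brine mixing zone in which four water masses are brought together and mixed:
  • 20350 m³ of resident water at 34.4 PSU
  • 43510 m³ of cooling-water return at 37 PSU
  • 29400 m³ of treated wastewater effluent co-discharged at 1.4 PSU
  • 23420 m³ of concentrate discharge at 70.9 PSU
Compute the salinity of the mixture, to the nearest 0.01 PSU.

34.38 PSU

Mass of salt is conserved:
salt = 20,350×34.4 + 43,510×37 + 29,400×1.4 + 23,420×70.9 = 700,040 + 1,609,870 + 41,160 + 1,660,478 = 4,011,548
volume = 20,350 + 43,510 + 29,400 + 23,420 = 116,680 m³
S = 4,011,548 / 116,680 = 34.3808 PSU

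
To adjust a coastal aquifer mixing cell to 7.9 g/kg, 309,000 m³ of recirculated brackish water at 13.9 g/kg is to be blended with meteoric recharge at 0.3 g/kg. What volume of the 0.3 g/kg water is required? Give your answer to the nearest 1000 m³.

Salt balance: 309,000×13.9 + V×0.3 = (309,000+V)×7.9
4,295,100 + 0.3V = 2,441,100 + 7.9V
1,854,000 = 7.6V
V = 243,947.37 m³

244000 m³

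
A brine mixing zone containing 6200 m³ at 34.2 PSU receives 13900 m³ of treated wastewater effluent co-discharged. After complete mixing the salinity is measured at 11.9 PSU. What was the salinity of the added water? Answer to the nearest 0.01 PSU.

1.95 PSU

Salt balance: 6,200×34.2 + 13,900×S = 20,100×11.9
212,040 + 13,900·S = 239,190
S = (239,190 − 212,040) / 13,900 = 1.9532 PSU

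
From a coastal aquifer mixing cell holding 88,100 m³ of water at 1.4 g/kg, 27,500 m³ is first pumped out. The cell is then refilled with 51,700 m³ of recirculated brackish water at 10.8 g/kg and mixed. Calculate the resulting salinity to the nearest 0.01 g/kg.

5.73 g/kg

Remaining after removal: 60,600 m³ at 1.4 g/kg (salt = 84,840)
After addition: salt = 84,840 + 51,700×10.8 = 643,200; volume = 112,300 m³
S = 643,200 / 112,300 = 5.7275 g/kg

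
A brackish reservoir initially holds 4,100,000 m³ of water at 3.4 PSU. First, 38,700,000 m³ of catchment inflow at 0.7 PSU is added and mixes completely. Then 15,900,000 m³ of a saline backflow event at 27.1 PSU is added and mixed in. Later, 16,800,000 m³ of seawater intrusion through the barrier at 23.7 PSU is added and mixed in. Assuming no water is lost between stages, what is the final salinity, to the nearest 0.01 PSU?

Weighted by volume,
Initial salt = 4,100,000×3.4 = 13,940,000
After stage 1: salt = 13,940,000 + 38,700,000×0.7 = 41,030,000; volume = 42,800,000 m³; S = 0.959 PSU
After stage 2: salt = 41,030,000 + 15,900,000×27.1 = 471,920,000; volume = 58,700,000 m³; S = 8.04 PSU
After stage 3: salt = 471,920,000 + 16,800,000×23.7 = 870,080,000; volume = 75,500,000 m³
S = 870,080,000 / 75,500,000 = 11.5242 PSU

11.52 PSU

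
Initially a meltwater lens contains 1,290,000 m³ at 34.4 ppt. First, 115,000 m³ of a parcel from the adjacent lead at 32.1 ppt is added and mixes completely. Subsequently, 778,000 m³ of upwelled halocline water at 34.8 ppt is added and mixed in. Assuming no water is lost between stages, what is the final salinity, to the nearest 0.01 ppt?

34.42 ppt

Conserving salt mass:
Initial salt = 1,290,000×34.4 = 44,376,000
After stage 1: salt = 44,376,000 + 115,000×32.1 = 48,067,500; volume = 1,405,000 m³; S = 34.212 ppt
After stage 2: salt = 48,067,500 + 778,000×34.8 = 75,141,900; volume = 2,183,000 m³
S = 75,141,900 / 2,183,000 = 34.4214 ppt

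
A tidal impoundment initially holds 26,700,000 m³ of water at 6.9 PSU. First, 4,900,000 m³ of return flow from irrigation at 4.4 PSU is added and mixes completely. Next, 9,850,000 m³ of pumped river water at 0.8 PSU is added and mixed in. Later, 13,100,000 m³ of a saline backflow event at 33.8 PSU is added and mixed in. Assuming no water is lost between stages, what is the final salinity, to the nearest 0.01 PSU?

Mass of salt is conserved:
Initial salt = 26,700,000×6.9 = 184,230,000
After stage 1: salt = 184,230,000 + 4,900,000×4.4 = 205,790,000; volume = 31,600,000 m³; S = 6.512 PSU
After stage 2: salt = 205,790,000 + 9,850,000×0.8 = 213,670,000; volume = 41,450,000 m³; S = 5.155 PSU
After stage 3: salt = 213,670,000 + 13,100,000×33.8 = 656,450,000; volume = 54,550,000 m³
S = 656,450,000 / 54,550,000 = 12.0339 PSU

12.03 PSU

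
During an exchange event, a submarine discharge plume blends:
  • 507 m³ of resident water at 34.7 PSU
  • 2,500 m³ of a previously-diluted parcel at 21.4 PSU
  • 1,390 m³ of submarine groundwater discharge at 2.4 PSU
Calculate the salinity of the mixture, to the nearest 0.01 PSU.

Conserving salt mass:
salt = 507×34.7 + 2,500×21.4 + 1,390×2.4 = 17,592.9 + 53,500 + 3,336 = 74,428.9
volume = 507 + 2,500 + 1,390 = 4,397 m³
S = 74,428.9 / 4,397 = 16.9272 PSU

16.93 PSU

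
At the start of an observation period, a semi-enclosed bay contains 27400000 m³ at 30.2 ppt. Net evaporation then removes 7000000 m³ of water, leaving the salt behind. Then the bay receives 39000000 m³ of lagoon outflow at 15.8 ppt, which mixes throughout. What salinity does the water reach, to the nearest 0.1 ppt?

After evaporation: salt = 27,400,000×30.2 = 827,480,000; volume = 27,400,000 − 7,000,000 = 20,400,000 m³
After mixing: salt = 827,480,000 + 39,000,000×15.8 = 1,443,680,000; volume = 20,400,000 + 39,000,000 = 59,400,000 m³
S = 1,443,680,000 / 59,400,000 = 24.3044 ppt

24.3 ppt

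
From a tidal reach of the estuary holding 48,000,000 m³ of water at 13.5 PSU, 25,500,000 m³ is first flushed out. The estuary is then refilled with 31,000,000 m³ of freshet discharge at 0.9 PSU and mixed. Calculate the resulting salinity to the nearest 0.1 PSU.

Remaining after removal: 22,500,000 m³ at 13.5 PSU (salt = 303,750,000)
After addition: salt = 303,750,000 + 31,000,000×0.9 = 331,650,000; volume = 53,500,000 m³
S = 331,650,000 / 53,500,000 = 6.1991 PSU

6.2 PSU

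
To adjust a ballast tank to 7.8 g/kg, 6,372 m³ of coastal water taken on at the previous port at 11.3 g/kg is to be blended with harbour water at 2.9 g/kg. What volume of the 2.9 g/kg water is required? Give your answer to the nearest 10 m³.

4550 m³

Salt balance: 6,372×11.3 + V×2.9 = (6,372+V)×7.8
72,003.6 + 2.9V = 49,701.6 + 7.8V
22,302 = 4.9V
V = 4,551.43 m³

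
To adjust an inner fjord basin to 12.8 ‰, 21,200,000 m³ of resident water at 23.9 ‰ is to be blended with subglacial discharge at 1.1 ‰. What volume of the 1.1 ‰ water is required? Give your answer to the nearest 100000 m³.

20100000 m³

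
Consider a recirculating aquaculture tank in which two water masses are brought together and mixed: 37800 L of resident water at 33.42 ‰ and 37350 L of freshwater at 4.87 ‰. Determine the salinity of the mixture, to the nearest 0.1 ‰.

Conserving salt mass:
salt = 37,800×33.42 + 37,350×4.87 = 1,263,276 + 181,894.5 = 1,445,170.5
volume = 37,800 + 37,350 = 75,150 L
S = 1,445,170.5 / 75,150 = 19.23 ‰

19.2 ‰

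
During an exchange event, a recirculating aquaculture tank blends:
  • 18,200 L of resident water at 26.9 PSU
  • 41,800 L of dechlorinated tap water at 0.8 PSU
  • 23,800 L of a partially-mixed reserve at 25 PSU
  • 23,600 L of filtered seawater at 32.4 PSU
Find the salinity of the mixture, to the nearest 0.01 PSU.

Conserving salt mass:
salt = 18,200×26.9 + 41,800×0.8 + 23,800×25 + 23,600×32.4 = 489,580 + 33,440 + 595,000 + 764,640 = 1,882,660
volume = 18,200 + 41,800 + 23,800 + 23,600 = 107,400 L
S = 1,882,660 / 107,400 = 17.5294 PSU

17.53 PSU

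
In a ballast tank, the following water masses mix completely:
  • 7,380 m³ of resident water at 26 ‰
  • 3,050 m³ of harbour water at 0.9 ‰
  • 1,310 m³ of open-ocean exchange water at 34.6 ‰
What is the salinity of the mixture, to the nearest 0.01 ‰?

Mass of salt is conserved:
salt = 7,380×26 + 3,050×0.9 + 1,310×34.6 = 191,880 + 2,745 + 45,326 = 239,951
volume = 7,380 + 3,050 + 1,310 = 11,740 m³
S = 239,951 / 11,740 = 20.4388 ‰

20.44 ‰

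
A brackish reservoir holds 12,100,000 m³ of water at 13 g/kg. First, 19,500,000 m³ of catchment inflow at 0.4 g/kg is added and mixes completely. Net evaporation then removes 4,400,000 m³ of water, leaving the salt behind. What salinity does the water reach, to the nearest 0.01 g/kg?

6.07 g/kg

After mixing: salt = 12,100,000×13 + 19,500,000×0.4 = 165,100,000; volume = 31,600,000 m³
After evaporation: salt unchanged = 165,100,000; volume = 31,600,000 − 4,400,000 = 27,200,000 m³
S = 165,100,000 / 27,200,000 = 6.0699 g/kg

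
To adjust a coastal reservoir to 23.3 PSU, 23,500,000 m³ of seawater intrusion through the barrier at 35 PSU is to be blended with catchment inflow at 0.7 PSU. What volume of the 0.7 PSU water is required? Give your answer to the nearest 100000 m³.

Salt balance: 23,500,000×35 + V×0.7 = (23,500,000+V)×23.3
822,500,000 + 0.7V = 547,550,000 + 23.3V
274,950,000 = 22.6V
V = 12,165,929.2 m³

12200000 m³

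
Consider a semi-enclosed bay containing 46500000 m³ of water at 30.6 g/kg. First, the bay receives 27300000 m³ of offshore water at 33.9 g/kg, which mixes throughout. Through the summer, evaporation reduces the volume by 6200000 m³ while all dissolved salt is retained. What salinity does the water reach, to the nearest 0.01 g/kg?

After mixing: salt = 46,500,000×30.6 + 27,300,000×33.9 = 2,348,370,000; volume = 73,800,000 m³
After evaporation: salt unchanged = 2,348,370,000; volume = 73,800,000 − 6,200,000 = 67,600,000 m³
S = 2,348,370,000 / 67,600,000 = 34.7392 g/kg

34.74 g/kg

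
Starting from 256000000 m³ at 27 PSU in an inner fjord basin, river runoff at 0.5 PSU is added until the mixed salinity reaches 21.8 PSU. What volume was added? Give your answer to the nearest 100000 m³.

Salt balance: 256,000,000×27 + V×0.5 = (256,000,000+V)×21.8
6,912,000,000 + 0.5V = 5,580,800,000 + 21.8V
1,331,200,000 = 21.3V
V = 62,497,652.58 m³

62500000 m³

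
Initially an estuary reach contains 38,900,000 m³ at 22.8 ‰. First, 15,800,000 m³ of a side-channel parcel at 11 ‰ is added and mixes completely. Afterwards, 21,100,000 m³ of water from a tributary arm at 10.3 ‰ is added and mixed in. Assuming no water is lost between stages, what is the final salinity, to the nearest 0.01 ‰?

Salt balance:
Initial salt = 38,900,000×22.8 = 886,920,000
After stage 1: salt = 886,920,000 + 15,800,000×11 = 1,060,720,000; volume = 54,700,000 m³; S = 19.392 ‰
After stage 2: salt = 1,060,720,000 + 21,100,000×10.3 = 1,278,050,000; volume = 75,800,000 m³
S = 1,278,050,000 / 75,800,000 = 16.8608 ‰

16.86 ‰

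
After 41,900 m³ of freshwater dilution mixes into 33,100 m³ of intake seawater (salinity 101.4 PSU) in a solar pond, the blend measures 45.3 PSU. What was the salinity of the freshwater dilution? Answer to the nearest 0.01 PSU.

Salt balance: 33,100×101.4 + 41,900×S = 75,000×45.3
3,356,340 + 41,900·S = 3,397,500
S = (3,397,500 − 3,356,340) / 41,900 = 0.9823 PSU

0.98 PSU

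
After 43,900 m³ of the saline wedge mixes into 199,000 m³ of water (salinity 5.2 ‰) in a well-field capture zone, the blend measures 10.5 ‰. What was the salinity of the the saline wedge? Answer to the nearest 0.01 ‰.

Salt balance: 199,000×5.2 + 43,900×S = 242,900×10.5
1,034,800 + 43,900·S = 2,550,450
S = (2,550,450 − 1,034,800) / 43,900 = 34.5251 ‰

34.53 ‰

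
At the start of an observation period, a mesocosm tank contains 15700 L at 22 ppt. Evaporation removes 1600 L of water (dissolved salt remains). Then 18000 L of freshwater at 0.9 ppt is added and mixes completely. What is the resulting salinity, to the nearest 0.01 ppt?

11.26 ppt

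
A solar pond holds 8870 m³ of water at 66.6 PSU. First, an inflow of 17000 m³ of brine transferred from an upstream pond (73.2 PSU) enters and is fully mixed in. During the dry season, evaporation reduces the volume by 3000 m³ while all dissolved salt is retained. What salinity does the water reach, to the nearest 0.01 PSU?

80.24 PSU

After mixing: salt = 8,870×66.6 + 17,000×73.2 = 1,835,142; volume = 25,870 m³
After evaporation: salt unchanged = 1,835,142; volume = 25,870 − 3,000 = 22,870 m³
S = 1,835,142 / 22,870 = 80.2423 PSU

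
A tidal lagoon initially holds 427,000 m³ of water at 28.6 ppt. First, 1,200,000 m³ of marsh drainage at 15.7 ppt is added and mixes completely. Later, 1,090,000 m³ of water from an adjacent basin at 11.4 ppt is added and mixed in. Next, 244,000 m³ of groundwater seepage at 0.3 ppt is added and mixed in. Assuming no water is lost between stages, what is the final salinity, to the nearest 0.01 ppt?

14.71 ppt

Mass of salt is conserved:
Initial salt = 427,000×28.6 = 12,212,200
After stage 1: salt = 12,212,200 + 1,200,000×15.7 = 31,052,200; volume = 1,627,000 m³; S = 19.086 ppt
After stage 2: salt = 31,052,200 + 1,090,000×11.4 = 43,478,200; volume = 2,717,000 m³; S = 16.002 ppt
After stage 3: salt = 43,478,200 + 244,000×0.3 = 43,551,400; volume = 2,961,000 m³
S = 43,551,400 / 2,961,000 = 14.7083 ppt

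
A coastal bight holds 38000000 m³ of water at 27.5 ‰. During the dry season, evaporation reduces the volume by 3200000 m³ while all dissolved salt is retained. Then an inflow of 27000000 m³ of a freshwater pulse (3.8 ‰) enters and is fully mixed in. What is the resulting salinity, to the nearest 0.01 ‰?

18.57 ‰

After evaporation: salt = 38,000,000×27.5 = 1,045,000,000; volume = 38,000,000 − 3,200,000 = 34,800,000 m³
After mixing: salt = 1,045,000,000 + 27,000,000×3.8 = 1,147,600,000; volume = 34,800,000 + 27,000,000 = 61,800,000 m³
S = 1,147,600,000 / 61,800,000 = 18.5696 ‰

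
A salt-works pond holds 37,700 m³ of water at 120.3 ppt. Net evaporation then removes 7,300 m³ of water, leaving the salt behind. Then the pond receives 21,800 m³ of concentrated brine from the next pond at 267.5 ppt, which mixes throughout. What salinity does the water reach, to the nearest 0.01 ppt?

After evaporation: salt = 37,700×120.3 = 4,535,310; volume = 37,700 − 7,300 = 30,400 m³
After mixing: salt = 4,535,310 + 21,800×267.5 = 10,366,810; volume = 30,400 + 21,800 = 52,200 m³
S = 10,366,810 / 52,200 = 198.5979 ppt

198.60 ppt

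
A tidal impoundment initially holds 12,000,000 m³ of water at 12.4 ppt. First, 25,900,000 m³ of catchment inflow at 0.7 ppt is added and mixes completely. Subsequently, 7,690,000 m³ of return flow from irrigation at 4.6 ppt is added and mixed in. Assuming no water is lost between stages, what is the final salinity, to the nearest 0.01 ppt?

By conservation of dissolved salt,
Initial salt = 12,000,000×12.4 = 148,800,000
After stage 1: salt = 148,800,000 + 25,900,000×0.7 = 166,930,000; volume = 37,900,000 m³; S = 4.404 ppt
After stage 2: salt = 166,930,000 + 7,690,000×4.6 = 202,304,000; volume = 45,590,000 m³
S = 202,304,000 / 45,590,000 = 4.4375 ppt

4.44 ppt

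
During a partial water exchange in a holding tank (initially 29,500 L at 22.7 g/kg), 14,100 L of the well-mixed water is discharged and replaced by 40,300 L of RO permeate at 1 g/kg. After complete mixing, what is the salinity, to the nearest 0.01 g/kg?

7.00 g/kg

Remaining after removal: 15,400 L at 22.7 g/kg (salt = 349,580)
After addition: salt = 349,580 + 40,300×1 = 389,880; volume = 55,700 L
S = 389,880 / 55,700 = 6.9996 g/kg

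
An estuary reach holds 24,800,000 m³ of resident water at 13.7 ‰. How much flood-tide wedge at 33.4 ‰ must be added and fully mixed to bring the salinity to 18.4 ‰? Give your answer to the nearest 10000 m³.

Salt balance: 24,800,000×13.7 + V×33.4 = (24,800,000+V)×18.4
339,760,000 + 33.4V = 456,320,000 + 18.4V
116,560,000 = 15V
V = 7,770,666.67 m³

7770000 m³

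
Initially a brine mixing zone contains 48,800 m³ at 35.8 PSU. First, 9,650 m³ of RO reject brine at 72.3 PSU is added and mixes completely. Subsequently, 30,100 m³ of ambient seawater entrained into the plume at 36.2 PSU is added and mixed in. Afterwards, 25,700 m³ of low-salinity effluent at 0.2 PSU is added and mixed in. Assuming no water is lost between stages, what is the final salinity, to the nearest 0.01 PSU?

30.98 PSU

Salt balance:
Initial salt = 48,800×35.8 = 1,747,040
After stage 1: salt = 1,747,040 + 9,650×72.3 = 2,444,735; volume = 58,450 m³; S = 41.826 PSU
After stage 2: salt = 2,444,735 + 30,100×36.2 = 3,534,355; volume = 88,550 m³; S = 39.914 PSU
After stage 3: salt = 3,534,355 + 25,700×0.2 = 3,539,495; volume = 114,250 m³
S = 3,539,495 / 114,250 = 30.9803 PSU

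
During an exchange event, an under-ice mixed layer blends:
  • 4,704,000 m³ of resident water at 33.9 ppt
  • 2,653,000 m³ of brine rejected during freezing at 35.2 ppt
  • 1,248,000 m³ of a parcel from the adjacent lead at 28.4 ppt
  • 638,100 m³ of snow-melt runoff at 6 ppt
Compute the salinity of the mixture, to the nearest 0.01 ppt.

Mass of salt is conserved:
salt = 4,704,000×33.9 + 2,653,000×35.2 + 1,248,000×28.4 + 638,100×6 = 159,465,600 + 93,385,600 + 35,443,200 + 3,828,600 = 292,123,000
volume = 4,704,000 + 2,653,000 + 1,248,000 + 638,100 = 9,243,100 m³
S = 292,123,000 / 9,243,100 = 31.6044 ppt

31.60 ppt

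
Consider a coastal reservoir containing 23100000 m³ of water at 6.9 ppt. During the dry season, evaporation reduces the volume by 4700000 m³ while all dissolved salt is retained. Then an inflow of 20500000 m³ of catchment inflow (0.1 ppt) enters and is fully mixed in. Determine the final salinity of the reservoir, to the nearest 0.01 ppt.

After evaporation: salt = 23,100,000×6.9 = 159,390,000; volume = 23,100,000 − 4,700,000 = 18,400,000 m³
After mixing: salt = 159,390,000 + 20,500,000×0.1 = 161,440,000; volume = 18,400,000 + 20,500,000 = 38,900,000 m³
S = 161,440,000 / 38,900,000 = 4.1501 ppt

4.15 ppt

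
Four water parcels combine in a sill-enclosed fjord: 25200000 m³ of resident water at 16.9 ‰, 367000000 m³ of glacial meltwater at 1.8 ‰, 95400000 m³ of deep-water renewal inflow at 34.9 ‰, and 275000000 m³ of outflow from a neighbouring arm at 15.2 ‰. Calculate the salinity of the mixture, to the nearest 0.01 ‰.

11.27 ‰

Weighted by volume,
salt = 25,200,000×16.9 + 367,000,000×1.8 + 95,400,000×34.9 + 275,000,000×15.2 = 425,880,000 + 660,600,000 + 3,329,460,000 + 4,180,000,000 = 8,595,940,000
volume = 25,200,000 + 367,000,000 + 95,400,000 + 275,000,000 = 762,600,000 m³
S = 8,595,940,000 / 762,600,000 = 11.2719 ‰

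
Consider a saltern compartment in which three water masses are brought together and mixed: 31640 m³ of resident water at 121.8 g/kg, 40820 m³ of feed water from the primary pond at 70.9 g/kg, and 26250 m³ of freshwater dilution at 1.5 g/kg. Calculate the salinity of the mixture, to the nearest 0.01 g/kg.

68.76 g/kg

Salt balance:
salt = 31,640×121.8 + 40,820×70.9 + 26,250×1.5 = 3,853,752 + 2,894,138 + 39,375 = 6,787,265
volume = 31,640 + 40,820 + 26,250 = 98,710 m³
S = 6,787,265 / 98,710 = 68.7596 g/kg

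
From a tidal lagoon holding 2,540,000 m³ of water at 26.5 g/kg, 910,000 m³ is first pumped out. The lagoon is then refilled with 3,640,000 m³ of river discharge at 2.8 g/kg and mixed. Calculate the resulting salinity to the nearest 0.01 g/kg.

Remaining after removal: 1,630,000 m³ at 26.5 g/kg (salt = 43,195,000)
After addition: salt = 43,195,000 + 3,640,000×2.8 = 53,387,000; volume = 5,270,000 m³
S = 53,387,000 / 5,270,000 = 10.1304 g/kg

10.13 g/kg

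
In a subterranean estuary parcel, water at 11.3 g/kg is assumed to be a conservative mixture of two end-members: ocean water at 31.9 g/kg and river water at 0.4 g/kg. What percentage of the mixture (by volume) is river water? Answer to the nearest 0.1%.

Let f be the freshwater fraction. Salt balance per unit volume:
f×0.4 + (1−f)×31.9 = 11.3
f = (31.9 − 11.3) / (31.9 − 0.4) = 20.6/31.5 = 0.654

65.4%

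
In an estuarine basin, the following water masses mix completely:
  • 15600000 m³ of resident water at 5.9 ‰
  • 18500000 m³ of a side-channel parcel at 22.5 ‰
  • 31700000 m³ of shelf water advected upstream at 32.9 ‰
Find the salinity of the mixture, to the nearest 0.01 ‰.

Salt balance:
salt = 15,600,000×5.9 + 18,500,000×22.5 + 31,700,000×32.9 = 92,040,000 + 416,250,000 + 1,042,930,000 = 1,551,220,000
volume = 15,600,000 + 18,500,000 + 31,700,000 = 65,800,000 m³
S = 1,551,220,000 / 65,800,000 = 23.5748 ‰

23.57 ‰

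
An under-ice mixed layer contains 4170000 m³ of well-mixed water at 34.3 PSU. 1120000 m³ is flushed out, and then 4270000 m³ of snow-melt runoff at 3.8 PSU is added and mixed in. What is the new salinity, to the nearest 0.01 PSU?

16.51 PSU

Remaining after removal: 3,050,000 m³ at 34.3 PSU (salt = 104,615,000)
After addition: salt = 104,615,000 + 4,270,000×3.8 = 120,841,000; volume = 7,320,000 m³
S = 120,841,000 / 7,320,000 = 16.5083 PSU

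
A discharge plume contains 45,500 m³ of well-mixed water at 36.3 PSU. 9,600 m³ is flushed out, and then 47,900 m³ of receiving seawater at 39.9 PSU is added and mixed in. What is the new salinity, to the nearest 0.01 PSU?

Remaining after removal: 35,900 m³ at 36.3 PSU (salt = 1,303,170)
After addition: salt = 1,303,170 + 47,900×39.9 = 3,214,380; volume = 83,800 m³
S = 3,214,380 / 83,800 = 38.3578 PSU

38.36 PSU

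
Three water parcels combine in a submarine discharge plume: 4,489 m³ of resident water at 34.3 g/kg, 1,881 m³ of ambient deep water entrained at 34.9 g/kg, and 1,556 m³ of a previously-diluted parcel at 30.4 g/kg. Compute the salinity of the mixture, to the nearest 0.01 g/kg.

33.68 g/kg

Salt balance:
salt = 4,489×34.3 + 1,881×34.9 + 1,556×30.4 = 153,972.7 + 65,646.9 + 47,302.4 = 266,922
volume = 4,489 + 1,881 + 1,556 = 7,926 m³
S = 266,922 / 7,926 = 33.6768 g/kg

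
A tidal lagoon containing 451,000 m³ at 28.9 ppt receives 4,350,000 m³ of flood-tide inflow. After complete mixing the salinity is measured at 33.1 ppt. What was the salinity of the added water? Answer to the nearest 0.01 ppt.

Salt balance: 451,000×28.9 + 4,350,000×S = 4,801,000×33.1
13,033,900 + 4,350,000·S = 158,913,100
S = (158,913,100 − 13,033,900) / 4,350,000 = 33.5354 ppt

33.54 ppt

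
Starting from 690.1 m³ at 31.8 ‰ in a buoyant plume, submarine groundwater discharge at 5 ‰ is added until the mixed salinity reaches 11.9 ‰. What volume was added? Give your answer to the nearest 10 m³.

1990 m³

Salt balance: 690.1×31.8 + V×5 = (690.1+V)×11.9
21,945.18 + 5V = 8,212.19 + 11.9V
13,732.99 = 6.9V
V = 1,990.29 m³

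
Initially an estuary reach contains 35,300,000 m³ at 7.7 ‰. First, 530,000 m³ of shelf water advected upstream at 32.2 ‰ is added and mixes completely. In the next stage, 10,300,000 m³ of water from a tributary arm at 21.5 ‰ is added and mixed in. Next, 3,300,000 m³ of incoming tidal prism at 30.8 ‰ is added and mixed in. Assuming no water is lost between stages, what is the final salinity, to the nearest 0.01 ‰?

12.38 ‰

Weighted by volume,
Initial salt = 35,300,000×7.7 = 271,810,000
After stage 1: salt = 271,810,000 + 530,000×32.2 = 288,876,000; volume = 35,830,000 m³; S = 8.062 ‰
After stage 2: salt = 288,876,000 + 10,300,000×21.5 = 510,326,000; volume = 46,130,000 m³; S = 11.063 ‰
After stage 3: salt = 510,326,000 + 3,300,000×30.8 = 611,966,000; volume = 49,430,000 m³
S = 611,966,000 / 49,430,000 = 12.3805 ‰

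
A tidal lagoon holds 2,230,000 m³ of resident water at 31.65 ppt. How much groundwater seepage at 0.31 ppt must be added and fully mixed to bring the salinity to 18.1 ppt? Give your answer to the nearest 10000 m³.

Salt balance: 2,230,000×31.65 + V×0.31 = (2,230,000+V)×18.1
70,579,500 + 0.31V = 40,363,000 + 18.1V
30,216,500 = 17.79V
V = 1,698,510.4 m³

1700000 m³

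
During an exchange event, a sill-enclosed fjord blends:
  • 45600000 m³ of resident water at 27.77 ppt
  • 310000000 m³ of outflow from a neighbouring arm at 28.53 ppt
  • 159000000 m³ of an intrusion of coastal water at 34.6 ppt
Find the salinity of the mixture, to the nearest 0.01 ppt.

Conserving salt mass:
salt = 45,600,000×27.77 + 310,000,000×28.53 + 159,000,000×34.6 = 1,266,312,000 + 8,844,300,000 + 5,501,400,000 = 15,612,012,000
volume = 45,600,000 + 310,000,000 + 159,000,000 = 514,600,000 m³
S = 15,612,012,000 / 514,600,000 = 30.3382 ppt

30.34 ppt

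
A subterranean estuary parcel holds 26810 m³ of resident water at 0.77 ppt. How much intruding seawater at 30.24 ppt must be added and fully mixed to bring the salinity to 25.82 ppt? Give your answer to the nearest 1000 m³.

152000 m³

Salt balance: 26,810×0.77 + V×30.24 = (26,810+V)×25.82
20,643.7 + 30.24V = 692,234.2 + 25.82V
671,590.5 = 4.42V
V = 151,943.55 m³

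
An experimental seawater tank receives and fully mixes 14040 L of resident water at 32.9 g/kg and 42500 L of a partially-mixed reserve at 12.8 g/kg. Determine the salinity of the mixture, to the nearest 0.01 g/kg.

Conserving salt mass:
salt = 14,040×32.9 + 42,500×12.8 = 461,916 + 544,000 = 1,005,916
volume = 14,040 + 42,500 = 56,540 L
S = 1,005,916 / 56,540 = 17.7912 g/kg

17.79 g/kg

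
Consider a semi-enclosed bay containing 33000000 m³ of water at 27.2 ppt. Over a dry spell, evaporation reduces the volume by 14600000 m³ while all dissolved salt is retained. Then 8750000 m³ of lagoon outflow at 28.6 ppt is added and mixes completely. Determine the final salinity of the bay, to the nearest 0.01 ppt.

42.28 ppt

After evaporation: salt = 33,000,000×27.2 = 897,600,000; volume = 33,000,000 − 14,600,000 = 18,400,000 m³
After mixing: salt = 897,600,000 + 8,750,000×28.6 = 1,147,850,000; volume = 18,400,000 + 8,750,000 = 27,150,000 m³
S = 1,147,850,000 / 27,150,000 = 42.2781 ppt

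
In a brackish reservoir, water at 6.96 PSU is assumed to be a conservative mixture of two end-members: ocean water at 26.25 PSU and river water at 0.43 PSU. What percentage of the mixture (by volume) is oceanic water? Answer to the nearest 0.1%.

Let g be the oceanic fraction. Salt balance per unit volume:
g×26.25 + (1−g)×0.43 = 6.96
g = (6.96 − 0.43) / (26.25 − 0.43) = 6.53/25.82 = 0.2529

25.3%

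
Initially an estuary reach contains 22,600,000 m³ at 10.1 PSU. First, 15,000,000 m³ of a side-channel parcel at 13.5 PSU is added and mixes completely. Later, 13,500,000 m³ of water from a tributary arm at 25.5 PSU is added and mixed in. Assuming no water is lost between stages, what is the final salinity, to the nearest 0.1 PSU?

15.2 PSU

Conserving salt mass:
Initial salt = 22,600,000×10.1 = 228,260,000
After stage 1: salt = 228,260,000 + 15,000,000×13.5 = 430,760,000; volume = 37,600,000 m³; S = 11.456 PSU
After stage 2: salt = 430,760,000 + 13,500,000×25.5 = 775,010,000; volume = 51,100,000 m³
S = 775,010,000 / 51,100,000 = 15.1665 PSU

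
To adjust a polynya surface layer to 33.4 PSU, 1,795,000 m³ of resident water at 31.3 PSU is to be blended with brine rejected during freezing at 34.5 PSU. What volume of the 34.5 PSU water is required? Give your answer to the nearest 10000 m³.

Salt balance: 1,795,000×31.3 + V×34.5 = (1,795,000+V)×33.4
56,183,500 + 34.5V = 59,953,000 + 33.4V
3,769,500 = 1.1V
V = 3,426,818.18 m³

3430000 m³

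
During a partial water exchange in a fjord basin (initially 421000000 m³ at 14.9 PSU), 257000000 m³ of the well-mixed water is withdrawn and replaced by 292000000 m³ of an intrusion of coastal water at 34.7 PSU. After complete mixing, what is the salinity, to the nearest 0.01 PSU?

27.58 PSU

Remaining after removal: 164,000,000 m³ at 14.9 PSU (salt = 2,443,600,000)
After addition: salt = 2,443,600,000 + 292,000,000×34.7 = 12,576,000,000; volume = 456,000,000 m³
S = 12,576,000,000 / 456,000,000 = 27.5789 PSU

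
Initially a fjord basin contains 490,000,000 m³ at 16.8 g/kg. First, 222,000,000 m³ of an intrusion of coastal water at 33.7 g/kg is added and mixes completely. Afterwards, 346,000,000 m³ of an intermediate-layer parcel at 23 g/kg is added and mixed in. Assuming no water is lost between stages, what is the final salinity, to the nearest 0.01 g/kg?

22.37 g/kg

Conserving salt mass:
Initial salt = 490,000,000×16.8 = 8,232,000,000
After stage 1: salt = 8,232,000,000 + 222,000,000×33.7 = 15,713,400,000; volume = 712,000,000 m³; S = 22.069 g/kg
After stage 2: salt = 15,713,400,000 + 346,000,000×23 = 23,671,400,000; volume = 1,058,000,000 m³
S = 23,671,400,000 / 1,058,000,000 = 22.3737 g/kg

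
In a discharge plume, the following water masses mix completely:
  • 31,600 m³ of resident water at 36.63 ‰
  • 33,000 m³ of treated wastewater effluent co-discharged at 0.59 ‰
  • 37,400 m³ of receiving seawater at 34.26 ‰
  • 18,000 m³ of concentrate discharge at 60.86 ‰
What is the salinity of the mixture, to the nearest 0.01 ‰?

29.61 ‰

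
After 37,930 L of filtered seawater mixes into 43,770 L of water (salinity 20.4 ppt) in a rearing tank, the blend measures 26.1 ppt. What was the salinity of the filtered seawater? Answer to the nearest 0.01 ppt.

32.68 ppt

Salt balance: 43,770×20.4 + 37,930×S = 81,700×26.1
892,908 + 37,930·S = 2,132,370
S = (2,132,370 − 892,908) / 37,930 = 32.6776 ppt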